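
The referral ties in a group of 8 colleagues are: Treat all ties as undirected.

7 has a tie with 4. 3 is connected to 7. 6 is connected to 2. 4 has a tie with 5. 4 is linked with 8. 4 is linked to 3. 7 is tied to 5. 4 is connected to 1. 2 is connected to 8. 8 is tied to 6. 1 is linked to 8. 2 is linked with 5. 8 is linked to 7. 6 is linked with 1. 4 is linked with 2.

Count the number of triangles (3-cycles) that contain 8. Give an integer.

8's neighbors: 1, 2, 4, 6, and 7.
Neighbor pairs that are themselves tied: 8–1–4; 8–1–6; 8–2–4; 8–2–6; 8–4–7. Each forms one triangle with 8, for 5 in total.

5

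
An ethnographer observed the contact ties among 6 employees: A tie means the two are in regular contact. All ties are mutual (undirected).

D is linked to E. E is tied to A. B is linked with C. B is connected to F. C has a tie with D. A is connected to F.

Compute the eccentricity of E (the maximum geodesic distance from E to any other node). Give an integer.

Distances from E: A:1, B:3, C:2, D:1, F:2.
The largest is 3 (to B), so the eccentricity of E is 3.

3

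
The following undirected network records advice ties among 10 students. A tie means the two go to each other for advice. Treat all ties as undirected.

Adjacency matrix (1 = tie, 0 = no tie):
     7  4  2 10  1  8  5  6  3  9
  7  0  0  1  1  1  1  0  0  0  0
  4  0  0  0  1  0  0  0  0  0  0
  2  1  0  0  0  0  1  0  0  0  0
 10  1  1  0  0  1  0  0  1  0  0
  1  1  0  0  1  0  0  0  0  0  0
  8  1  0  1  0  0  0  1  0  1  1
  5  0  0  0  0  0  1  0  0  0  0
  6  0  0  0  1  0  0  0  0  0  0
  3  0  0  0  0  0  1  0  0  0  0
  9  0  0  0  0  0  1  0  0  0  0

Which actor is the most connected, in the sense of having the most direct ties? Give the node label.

8

Degrees — 1:2, 2:2, 3:1, 4:1, 5:1, 6:1, 7:4, 8:5, 9:1, 10:4.
The maximum is 5, attained only by 8.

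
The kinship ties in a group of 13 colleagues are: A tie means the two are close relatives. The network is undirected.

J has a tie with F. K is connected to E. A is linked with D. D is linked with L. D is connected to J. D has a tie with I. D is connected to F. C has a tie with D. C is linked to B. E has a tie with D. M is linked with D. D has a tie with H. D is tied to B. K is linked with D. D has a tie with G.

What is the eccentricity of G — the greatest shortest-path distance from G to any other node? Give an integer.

Distances from G: A:2, B:2, C:2, D:1, E:2, F:2, H:2, I:2, J:2, K:2, L:2, M:2.
The largest is 2 (to K, H, M, E, C, A, L, B, F, J, and I), so the eccentricity of G is 2.

2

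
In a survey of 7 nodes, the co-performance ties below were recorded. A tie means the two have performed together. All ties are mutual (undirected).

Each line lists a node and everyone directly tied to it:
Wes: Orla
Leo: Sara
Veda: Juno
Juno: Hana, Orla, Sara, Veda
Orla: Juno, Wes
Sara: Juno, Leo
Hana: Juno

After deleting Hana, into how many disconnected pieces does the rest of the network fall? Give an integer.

1

Hana's neighbors (Juno) remain reachable from one another through other ties, so the rest of the network stays in one piece.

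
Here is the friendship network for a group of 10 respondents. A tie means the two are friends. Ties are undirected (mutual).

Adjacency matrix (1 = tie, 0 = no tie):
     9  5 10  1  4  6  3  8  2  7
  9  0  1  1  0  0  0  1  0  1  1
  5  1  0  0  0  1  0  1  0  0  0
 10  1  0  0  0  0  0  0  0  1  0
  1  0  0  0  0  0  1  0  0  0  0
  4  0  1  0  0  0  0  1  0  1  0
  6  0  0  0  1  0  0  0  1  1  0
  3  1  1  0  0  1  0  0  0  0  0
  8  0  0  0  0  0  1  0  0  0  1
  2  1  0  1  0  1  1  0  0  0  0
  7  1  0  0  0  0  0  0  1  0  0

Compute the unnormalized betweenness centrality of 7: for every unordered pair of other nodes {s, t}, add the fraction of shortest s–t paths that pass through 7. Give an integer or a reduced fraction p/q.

Pairs whose geodesics pass through 7 — 9–8: 1; 5–8: 1; 10–8: 1/2; 3–8: 1.
All other pairs contribute 0.
Summing the contributions gives betweenness(7) = 7/2.

7/2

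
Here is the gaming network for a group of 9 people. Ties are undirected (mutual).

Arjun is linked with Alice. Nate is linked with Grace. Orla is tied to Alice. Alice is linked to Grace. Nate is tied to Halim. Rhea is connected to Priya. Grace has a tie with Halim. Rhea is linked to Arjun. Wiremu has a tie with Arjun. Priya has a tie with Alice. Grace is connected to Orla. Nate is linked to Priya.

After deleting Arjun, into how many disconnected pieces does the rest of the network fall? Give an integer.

Without Arjun, the remaining ties split the others into: {Alice, Grace, Halim, Nate, Orla, Priya, Rhea}; {Wiremu}.
That's 2 separate components.

2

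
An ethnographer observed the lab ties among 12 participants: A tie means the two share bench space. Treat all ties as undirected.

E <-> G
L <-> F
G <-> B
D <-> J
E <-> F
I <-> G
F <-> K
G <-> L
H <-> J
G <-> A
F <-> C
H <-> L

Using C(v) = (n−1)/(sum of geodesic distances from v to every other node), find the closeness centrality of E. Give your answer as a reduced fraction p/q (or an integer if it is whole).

Distances from E: A:2, B:2, C:2, D:5, F:1, G:1, H:3, I:2, J:4, K:2, L:2. Sum = 26.
n = 12, so closeness = 11/26.

11/26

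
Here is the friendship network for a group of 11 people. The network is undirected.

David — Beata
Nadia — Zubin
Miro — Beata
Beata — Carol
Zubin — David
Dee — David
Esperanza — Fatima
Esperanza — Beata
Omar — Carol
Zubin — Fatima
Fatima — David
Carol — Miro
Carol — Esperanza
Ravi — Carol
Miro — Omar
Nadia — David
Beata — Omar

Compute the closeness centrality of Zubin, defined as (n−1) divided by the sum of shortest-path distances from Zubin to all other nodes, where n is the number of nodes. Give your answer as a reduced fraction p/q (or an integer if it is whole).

5/11

Distances from Zubin: Beata:2, Carol:3, David:1, Dee:2, Esperanza:2, Fatima:1, Miro:3, Nadia:1, Omar:3, Ravi:4. Sum = 22.
n = 11, so closeness = 10/22 = 5/11.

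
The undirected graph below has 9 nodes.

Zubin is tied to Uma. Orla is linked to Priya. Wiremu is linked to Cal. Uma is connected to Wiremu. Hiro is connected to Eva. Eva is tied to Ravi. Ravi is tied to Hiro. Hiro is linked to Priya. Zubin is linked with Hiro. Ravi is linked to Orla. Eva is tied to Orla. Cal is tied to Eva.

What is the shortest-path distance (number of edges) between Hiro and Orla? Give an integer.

One shortest route is Hiro – Priya – Orla, which uses 2 edges, and Hiro and Orla are not directly tied, so nothing shorter exists. So d(Hiro,Orla) = 2.

2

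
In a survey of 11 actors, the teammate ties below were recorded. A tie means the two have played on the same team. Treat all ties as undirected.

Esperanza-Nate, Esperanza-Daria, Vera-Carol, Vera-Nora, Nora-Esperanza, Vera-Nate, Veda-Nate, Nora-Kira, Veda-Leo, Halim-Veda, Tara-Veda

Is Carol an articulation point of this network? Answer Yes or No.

No

Even without Carol, every remaining node can still reach every other (the residual graph is connected), so Carol is not a cut vertex.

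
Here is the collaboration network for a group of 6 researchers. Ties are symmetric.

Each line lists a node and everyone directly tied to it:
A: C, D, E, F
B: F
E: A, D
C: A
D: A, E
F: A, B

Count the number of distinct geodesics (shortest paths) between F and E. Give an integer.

1

The shortest distance is 2, and the only length-2 path is F–A–E. So there is exactly 1 shortest path.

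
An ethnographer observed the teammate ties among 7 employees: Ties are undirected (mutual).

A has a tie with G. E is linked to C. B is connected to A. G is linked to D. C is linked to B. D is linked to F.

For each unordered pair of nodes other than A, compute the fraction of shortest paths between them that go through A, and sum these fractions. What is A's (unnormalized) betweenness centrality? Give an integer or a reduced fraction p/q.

9

Pairs whose geodesics pass through A — C–G: 1; C–D: 1; C–F: 1; G–E: 1; G–B: 1; D–E: 1; D–B: 1; E–F: 1; F–B: 1.
All other pairs contribute 0.
Summing the contributions gives betweenness(A) = 9.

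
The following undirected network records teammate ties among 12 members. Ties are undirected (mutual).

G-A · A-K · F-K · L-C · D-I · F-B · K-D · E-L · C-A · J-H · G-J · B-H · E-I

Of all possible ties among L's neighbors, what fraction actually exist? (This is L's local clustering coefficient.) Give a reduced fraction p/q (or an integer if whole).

L's neighbors: C and E (k = 2).
Possible neighbor pairs: C(2,2) = 1. Edges among them: none → e = 0.
Clustering(L) = 0/1.

0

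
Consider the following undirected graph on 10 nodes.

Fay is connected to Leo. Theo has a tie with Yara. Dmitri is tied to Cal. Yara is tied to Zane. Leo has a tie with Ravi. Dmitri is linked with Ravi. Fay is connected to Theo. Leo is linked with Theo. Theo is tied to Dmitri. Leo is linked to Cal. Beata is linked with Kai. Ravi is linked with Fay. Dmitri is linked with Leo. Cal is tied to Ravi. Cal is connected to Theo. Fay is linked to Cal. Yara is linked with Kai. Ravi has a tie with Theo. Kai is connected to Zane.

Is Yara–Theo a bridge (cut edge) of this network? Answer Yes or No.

Without the Yara–Theo edge there is no alternate route between Yara and Theo, so the network disconnects. It is a bridge.

Yes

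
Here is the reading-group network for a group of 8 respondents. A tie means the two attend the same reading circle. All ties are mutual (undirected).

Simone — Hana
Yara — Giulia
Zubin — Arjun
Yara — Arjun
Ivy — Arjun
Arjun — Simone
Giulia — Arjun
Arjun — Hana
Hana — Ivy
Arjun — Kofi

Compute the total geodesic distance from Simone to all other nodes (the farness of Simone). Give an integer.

12

Distances from Simone: Arjun:1, Giulia:2, Hana:1, Ivy:2, Kofi:2, Yara:2, Zubin:2.
Sum = 1 + 2 + 1 + 2 + 2 + 2 + 2 = 12.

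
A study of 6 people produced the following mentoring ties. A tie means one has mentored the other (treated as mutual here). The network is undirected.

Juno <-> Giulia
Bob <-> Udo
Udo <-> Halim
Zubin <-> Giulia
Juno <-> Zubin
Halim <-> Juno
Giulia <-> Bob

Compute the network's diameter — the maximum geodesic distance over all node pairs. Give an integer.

Eccentricity of each node (its greatest distance to any other): Bob:2, Giulia:2, Halim:2, Juno:2, Udo:3, Zubin:3.
The maximum eccentricity is 3, realized for instance by the pair Zubin–Udo via Zubin – Giulia – Bob – Udo. So the diameter is 3.

3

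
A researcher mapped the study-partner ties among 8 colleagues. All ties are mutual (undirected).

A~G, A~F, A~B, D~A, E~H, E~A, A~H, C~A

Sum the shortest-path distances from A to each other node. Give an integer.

Distances from A: B:1, C:1, D:1, E:1, F:1, G:1, H:1.
Sum = 1 + 1 + 1 + 1 + 1 + 1 + 1 = 7.

7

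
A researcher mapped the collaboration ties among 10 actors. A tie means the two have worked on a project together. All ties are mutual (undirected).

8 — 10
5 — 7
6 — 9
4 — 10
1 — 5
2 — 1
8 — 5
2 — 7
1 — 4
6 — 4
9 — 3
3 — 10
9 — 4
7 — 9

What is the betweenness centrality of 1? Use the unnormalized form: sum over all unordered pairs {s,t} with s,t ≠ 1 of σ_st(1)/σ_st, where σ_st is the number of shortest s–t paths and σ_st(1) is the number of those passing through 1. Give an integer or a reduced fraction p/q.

Pairs whose geodesics pass through 1 — 6–2: 1/2; 6–5: 1/2; 4–2: 1; 4–5: 1; 2–5: 1/2; 2–8: 1/2; 2–10: 1.
All other pairs contribute 0.
Summing the contributions gives betweenness(1) = 5.

5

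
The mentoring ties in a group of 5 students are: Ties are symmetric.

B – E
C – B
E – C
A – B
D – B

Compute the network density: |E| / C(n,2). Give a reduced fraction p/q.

1/2

There are 5 edges and 5 nodes, so the maximum possible is C(5,2) = 10.
Density = 5/10 = 1/2.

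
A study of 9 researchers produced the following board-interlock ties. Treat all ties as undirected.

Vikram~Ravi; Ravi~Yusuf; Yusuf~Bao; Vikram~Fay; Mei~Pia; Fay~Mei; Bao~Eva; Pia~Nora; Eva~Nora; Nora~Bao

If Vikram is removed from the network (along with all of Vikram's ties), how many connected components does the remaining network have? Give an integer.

Vikram's neighbors (Fay and Ravi) remain reachable from one another through other ties, so the rest of the network stays in one piece.

1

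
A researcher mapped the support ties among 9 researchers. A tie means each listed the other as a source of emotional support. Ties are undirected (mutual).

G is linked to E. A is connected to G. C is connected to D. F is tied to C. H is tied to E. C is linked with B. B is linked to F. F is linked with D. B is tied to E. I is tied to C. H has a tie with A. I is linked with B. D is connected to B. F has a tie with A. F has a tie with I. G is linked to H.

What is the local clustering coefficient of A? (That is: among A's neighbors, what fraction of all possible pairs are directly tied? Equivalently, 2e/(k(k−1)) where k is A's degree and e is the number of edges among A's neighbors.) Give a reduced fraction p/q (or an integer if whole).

A's neighbors: F, G, and H (k = 3).
Possible neighbor pairs: C(3,2) = 3. Edges among them: G–H → e = 1.
Clustering(A) = 1/3.

1/3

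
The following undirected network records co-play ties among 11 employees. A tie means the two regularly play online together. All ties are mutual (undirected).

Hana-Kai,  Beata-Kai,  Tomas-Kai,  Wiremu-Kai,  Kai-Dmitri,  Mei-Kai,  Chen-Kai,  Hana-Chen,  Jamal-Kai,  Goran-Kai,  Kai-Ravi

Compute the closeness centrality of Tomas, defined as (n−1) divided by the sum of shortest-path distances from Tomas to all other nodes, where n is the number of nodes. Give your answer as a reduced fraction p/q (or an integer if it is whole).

Distances from Tomas: Beata:2, Chen:2, Dmitri:2, Goran:2, Hana:2, Jamal:2, Kai:1, Mei:2, Ravi:2, Wiremu:2. Sum = 19.
n = 11, so closeness = 10/19.

10/19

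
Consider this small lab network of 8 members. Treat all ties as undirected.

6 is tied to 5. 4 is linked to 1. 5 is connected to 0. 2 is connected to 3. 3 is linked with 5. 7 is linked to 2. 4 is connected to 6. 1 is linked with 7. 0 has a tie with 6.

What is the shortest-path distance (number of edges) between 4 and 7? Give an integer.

One shortest route is 4 – 1 – 7, which uses 2 edges, and 4 and 7 are not directly tied, so nothing shorter exists. So d(4,7) = 2.

2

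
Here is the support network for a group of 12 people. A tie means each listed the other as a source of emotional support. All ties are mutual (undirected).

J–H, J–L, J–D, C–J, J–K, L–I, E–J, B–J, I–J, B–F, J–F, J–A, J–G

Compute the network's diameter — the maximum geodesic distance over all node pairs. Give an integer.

2

Eccentricity of each node (its greatest distance to any other): A:2, B:2, C:2, D:2, E:2, F:2, G:2, H:2, I:2, J:1, K:2, L:2.
The maximum eccentricity is 2, realized for instance by the pair H–D via H – J – D. So the diameter is 2.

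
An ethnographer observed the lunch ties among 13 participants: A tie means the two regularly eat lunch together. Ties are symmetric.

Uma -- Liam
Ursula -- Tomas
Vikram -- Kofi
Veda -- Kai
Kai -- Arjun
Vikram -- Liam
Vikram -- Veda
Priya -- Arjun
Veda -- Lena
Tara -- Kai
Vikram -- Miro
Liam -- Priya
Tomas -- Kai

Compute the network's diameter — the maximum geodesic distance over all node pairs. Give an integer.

Eccentricity of each node (its greatest distance to any other): Arjun:4, Kai:4, Kofi:5, Lena:4, Liam:5, Miro:5, Priya:4, Tara:5, Tomas:5, Uma:6, Ursula:6, Veda:3, Vikram:4.
The maximum eccentricity is 6, realized for instance by the pair Ursula–Uma via Ursula – Tomas – Kai – Veda – Vikram – Liam – Uma. So the diameter is 6.

6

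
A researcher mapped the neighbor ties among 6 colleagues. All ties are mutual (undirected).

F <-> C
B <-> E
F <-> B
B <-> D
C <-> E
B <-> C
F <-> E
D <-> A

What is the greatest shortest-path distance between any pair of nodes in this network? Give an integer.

Eccentricity of each node (its greatest distance to any other): A:3, B:2, C:3, D:2, E:3, F:3.
The maximum eccentricity is 3, realized for instance by the pair F–A via F – B – D – A. So the diameter is 3.

3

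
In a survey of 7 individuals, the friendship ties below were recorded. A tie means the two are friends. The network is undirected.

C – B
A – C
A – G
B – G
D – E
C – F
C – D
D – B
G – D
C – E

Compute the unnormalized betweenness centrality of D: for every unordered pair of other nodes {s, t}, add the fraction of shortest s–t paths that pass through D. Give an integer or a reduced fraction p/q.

Pairs whose geodesics pass through D — C–G: 1/3; F–G: 1/3; E–G: 1; E–B: 1/2.
All other pairs contribute 0.
Summing the contributions gives betweenness(D) = 13/6.

13/6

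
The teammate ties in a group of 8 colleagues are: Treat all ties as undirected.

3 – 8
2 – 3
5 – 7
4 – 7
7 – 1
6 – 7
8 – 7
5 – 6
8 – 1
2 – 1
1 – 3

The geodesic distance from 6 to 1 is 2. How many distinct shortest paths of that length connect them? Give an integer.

The shortest distance is 2, and the only length-2 path is 6–7–1. So there is exactly 1 shortest path.

1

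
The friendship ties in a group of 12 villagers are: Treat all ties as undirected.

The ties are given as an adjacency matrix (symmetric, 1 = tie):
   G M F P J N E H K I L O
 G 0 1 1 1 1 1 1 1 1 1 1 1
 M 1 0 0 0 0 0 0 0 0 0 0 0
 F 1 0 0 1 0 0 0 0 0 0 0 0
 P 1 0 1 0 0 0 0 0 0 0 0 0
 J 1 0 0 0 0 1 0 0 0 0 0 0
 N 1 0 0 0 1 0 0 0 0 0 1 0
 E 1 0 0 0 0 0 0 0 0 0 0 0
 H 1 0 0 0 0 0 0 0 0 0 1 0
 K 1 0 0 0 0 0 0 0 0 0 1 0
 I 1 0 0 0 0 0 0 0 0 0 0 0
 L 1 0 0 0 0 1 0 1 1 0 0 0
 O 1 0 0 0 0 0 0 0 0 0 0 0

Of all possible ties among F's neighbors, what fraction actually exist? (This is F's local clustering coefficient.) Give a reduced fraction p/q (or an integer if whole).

F's neighbors: G and P (k = 2).
Possible neighbor pairs: C(2,2) = 1. Edges among them: G–P → e = 1.
Clustering(F) = 1/1.

1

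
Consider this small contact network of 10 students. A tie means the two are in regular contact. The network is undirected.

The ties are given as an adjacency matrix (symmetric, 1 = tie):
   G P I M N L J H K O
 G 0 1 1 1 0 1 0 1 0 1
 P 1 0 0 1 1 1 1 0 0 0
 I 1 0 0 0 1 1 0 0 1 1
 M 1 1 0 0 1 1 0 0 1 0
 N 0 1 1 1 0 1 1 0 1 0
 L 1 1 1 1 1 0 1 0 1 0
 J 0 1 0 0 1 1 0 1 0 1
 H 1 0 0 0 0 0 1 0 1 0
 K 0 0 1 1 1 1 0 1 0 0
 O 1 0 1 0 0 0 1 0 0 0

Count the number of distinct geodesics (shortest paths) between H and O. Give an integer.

The shortest distance is 2. The length-2 paths are: H–G–O; H–J–O.
That gives 2 distinct shortest paths.

2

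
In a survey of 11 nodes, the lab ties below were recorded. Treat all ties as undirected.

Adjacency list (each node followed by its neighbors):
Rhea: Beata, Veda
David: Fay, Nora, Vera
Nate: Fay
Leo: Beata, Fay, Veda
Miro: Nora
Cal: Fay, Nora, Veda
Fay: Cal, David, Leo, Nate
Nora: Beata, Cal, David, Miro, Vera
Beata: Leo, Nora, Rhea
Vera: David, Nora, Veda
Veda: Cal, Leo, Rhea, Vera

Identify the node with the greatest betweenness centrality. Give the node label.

Unnormalized betweenness of each node: Beata:17/3, Cal:14/3, David:4, Fay:11, Leo:29/6, Miro:0, Nate:0, Nora:27/2, Rhea:1/2, Veda:19/3, Vera:5/2.
Nora has the largest value, 27/2, making it the main broker — the node through which the most shortest paths run.

Nora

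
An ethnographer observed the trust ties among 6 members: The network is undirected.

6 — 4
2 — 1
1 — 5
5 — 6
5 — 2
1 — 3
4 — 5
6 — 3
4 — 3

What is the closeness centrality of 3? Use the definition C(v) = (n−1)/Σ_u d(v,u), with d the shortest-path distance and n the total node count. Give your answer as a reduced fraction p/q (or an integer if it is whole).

Distances from 3: 1:1, 2:2, 4:1, 5:2, 6:1. Sum = 7.
n = 6, so closeness = 5/7.

5/7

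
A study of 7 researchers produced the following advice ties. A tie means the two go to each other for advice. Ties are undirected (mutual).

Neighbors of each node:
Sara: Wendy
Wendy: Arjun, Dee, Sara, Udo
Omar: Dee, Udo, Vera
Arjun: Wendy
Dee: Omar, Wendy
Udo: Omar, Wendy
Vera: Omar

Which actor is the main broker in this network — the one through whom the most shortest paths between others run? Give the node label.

Unnormalized betweenness of each node: Arjun:0, Dee:3, Omar:11/2, Sara:0, Udo:3, Vera:0, Wendy:19/2.
Wendy has the largest value, 19/2, making it the main broker — the node through which the most shortest paths run.

Wendy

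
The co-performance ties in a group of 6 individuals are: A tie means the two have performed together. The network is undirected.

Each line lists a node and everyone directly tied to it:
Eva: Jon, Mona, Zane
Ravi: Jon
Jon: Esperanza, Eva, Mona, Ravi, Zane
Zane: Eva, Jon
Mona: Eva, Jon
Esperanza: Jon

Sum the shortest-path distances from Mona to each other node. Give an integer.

Distances from Mona: Esperanza:2, Eva:1, Jon:1, Ravi:2, Zane:2.
Sum = 2 + 1 + 1 + 2 + 2 = 8.

8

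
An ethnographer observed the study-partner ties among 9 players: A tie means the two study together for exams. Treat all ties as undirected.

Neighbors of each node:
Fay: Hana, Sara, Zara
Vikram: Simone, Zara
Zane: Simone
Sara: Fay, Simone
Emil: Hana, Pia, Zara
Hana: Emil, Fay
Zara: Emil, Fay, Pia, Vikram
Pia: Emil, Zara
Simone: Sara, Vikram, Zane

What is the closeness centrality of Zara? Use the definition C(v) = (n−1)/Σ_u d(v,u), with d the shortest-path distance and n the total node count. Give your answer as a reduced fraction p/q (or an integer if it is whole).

Distances from Zara: Emil:1, Fay:1, Hana:2, Pia:1, Sara:2, Simone:2, Vikram:1, Zane:3. Sum = 13.
n = 9, so closeness = 8/13.

8/13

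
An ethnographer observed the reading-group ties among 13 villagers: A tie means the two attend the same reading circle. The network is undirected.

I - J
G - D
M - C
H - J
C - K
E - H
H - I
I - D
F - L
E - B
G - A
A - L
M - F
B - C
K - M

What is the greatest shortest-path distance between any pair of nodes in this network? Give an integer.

Eccentricity of each node (its greatest distance to any other): A:5, B:5, C:5, D:6, E:5, F:6, G:5, H:5, I:5, J:6, K:6, L:5, M:5.
The maximum eccentricity is 6, realized for instance by the pair D–K via D – G – A – L – F – M – K. So the diameter is 6.

6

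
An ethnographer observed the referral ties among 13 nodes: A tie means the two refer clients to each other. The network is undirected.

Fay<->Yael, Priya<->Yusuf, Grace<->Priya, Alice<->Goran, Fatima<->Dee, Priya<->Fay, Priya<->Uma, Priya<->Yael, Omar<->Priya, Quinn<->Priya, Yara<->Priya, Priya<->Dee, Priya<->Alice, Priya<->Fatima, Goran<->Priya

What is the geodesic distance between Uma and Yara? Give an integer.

One shortest route is Uma – Priya – Yara, which uses 2 edges, and Uma and Yara are not directly tied, so nothing shorter exists. So d(Uma,Yara) = 2.

2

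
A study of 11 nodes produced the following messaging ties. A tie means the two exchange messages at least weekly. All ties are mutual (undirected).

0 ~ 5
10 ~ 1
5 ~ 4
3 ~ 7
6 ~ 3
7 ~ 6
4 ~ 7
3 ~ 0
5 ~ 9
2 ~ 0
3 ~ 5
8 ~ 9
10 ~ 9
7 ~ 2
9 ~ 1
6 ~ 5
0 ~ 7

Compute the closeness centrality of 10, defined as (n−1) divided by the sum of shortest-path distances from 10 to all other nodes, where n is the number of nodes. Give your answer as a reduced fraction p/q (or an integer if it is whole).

Distances from 10: 0:3, 1:1, 2:4, 3:3, 4:3, 5:2, 6:3, 7:4, 8:2, 9:1. Sum = 26.
n = 11, so closeness = 10/26 = 5/13.

5/13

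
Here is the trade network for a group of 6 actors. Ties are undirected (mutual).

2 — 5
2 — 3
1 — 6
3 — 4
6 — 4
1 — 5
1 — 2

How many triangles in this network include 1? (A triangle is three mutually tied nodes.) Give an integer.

1

1's neighbors: 2, 5, and 6.
Neighbor pairs that are themselves tied: 1–2–5. Each forms one triangle with 1, for 1 in total.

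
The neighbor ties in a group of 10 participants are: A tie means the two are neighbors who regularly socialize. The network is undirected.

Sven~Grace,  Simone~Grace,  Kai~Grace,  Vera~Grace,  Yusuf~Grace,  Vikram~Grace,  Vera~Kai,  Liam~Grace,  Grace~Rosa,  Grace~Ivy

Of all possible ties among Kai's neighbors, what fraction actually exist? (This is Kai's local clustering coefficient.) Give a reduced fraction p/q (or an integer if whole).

1

Kai's neighbors: Grace and Vera (k = 2).
Possible neighbor pairs: C(2,2) = 1. Edges among them: Grace–Vera → e = 1.
Clustering(Kai) = 1/1.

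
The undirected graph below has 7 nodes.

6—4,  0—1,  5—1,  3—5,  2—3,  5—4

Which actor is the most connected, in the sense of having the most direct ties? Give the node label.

5

Degrees — 0:1, 1:2, 2:1, 3:2, 4:2, 5:3, 6:1.
The maximum is 3, attained only by 5.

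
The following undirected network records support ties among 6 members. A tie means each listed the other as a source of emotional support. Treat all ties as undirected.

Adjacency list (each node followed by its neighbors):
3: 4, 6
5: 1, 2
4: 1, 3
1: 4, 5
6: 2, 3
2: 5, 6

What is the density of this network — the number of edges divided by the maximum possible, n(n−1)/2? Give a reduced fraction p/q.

2/5

There are 6 edges and 6 nodes, so the maximum possible is C(6,2) = 15.
Density = 6/15 = 2/5.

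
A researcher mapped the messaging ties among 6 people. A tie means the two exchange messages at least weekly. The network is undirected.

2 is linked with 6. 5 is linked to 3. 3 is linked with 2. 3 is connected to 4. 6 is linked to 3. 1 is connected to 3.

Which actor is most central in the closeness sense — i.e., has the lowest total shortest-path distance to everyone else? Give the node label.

Farness (sum of distances to all others) for each node — 1:9, 2:8, 3:5, 4:9, 5:9, 6:8.
The smallest farness is 5, for 3, so 3 has the highest closeness.

3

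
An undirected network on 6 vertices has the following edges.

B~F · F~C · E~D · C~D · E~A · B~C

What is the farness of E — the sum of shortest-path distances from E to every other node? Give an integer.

10

Distances from E: A:1, B:3, C:2, D:1, F:3.
Sum = 1 + 3 + 2 + 1 + 3 = 10.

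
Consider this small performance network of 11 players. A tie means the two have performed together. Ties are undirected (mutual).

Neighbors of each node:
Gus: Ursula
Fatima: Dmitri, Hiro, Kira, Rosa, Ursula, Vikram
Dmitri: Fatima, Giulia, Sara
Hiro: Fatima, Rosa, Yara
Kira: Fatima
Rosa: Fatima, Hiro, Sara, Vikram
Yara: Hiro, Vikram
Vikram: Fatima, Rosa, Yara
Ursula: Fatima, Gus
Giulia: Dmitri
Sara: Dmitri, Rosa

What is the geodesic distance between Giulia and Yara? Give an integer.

One shortest route is Giulia – Dmitri – Fatima – Hiro – Yara, which uses 4 edges, and at distance 3 from Giulia we only reach {Hiro, Kira, Rosa, Ursula, Vikram}, which does not include Yara. So d(Giulia,Yara) = 4.

4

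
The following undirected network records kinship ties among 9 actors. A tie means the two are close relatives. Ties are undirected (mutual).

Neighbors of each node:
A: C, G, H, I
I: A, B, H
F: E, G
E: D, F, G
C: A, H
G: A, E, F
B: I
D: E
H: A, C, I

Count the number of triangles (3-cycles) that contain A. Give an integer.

2

A's neighbors: C, G, H, and I.
Neighbor pairs that are themselves tied: A–C–H; A–H–I. Each forms one triangle with A, for 2 in total.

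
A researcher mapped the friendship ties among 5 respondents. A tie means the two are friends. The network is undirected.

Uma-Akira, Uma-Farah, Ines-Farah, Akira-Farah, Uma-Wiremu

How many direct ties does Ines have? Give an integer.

Ines is directly tied to Farah. That is 1 neighbor, so the degree of Ines is 1.

1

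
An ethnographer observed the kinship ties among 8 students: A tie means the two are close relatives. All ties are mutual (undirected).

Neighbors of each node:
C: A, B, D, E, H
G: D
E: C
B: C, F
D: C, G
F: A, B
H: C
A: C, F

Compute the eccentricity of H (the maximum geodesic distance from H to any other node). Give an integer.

Distances from H: A:2, B:2, C:1, D:2, E:2, F:3, G:3.
The largest is 3 (to F and G), so the eccentricity of H is 3.

3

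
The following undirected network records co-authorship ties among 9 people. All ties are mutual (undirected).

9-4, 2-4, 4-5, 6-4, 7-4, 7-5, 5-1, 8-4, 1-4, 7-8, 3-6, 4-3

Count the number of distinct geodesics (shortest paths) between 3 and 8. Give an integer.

The shortest distance is 2, and the only length-2 path is 3–4–8. So there is exactly 1 shortest path.

1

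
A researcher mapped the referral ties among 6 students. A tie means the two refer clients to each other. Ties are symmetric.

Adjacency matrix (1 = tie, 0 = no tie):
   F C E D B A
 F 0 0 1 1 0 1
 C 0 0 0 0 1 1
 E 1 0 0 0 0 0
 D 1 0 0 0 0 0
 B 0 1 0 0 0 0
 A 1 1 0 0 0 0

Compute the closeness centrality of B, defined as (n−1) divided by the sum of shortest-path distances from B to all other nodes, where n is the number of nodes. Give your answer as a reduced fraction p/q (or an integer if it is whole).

Distances from B: A:2, C:1, D:4, E:4, F:3. Sum = 14.
n = 6, so closeness = 5/14.

5/14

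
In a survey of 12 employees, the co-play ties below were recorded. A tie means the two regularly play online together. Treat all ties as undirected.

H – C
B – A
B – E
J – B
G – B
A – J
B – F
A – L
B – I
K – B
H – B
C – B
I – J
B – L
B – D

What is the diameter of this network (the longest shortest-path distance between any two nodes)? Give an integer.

2

Eccentricity of each node (its greatest distance to any other): A:2, B:1, C:2, D:2, E:2, F:2, G:2, H:2, I:2, J:2, K:2, L:2.
The maximum eccentricity is 2, realized for instance by the pair G–L via G – B – L. So the diameter is 2.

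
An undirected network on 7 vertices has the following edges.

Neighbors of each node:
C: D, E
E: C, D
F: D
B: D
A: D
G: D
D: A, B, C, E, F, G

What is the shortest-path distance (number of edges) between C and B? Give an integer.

One shortest route is C – D – B, which uses 2 edges, and C and B are not directly tied, so nothing shorter exists. So d(C,B) = 2.

2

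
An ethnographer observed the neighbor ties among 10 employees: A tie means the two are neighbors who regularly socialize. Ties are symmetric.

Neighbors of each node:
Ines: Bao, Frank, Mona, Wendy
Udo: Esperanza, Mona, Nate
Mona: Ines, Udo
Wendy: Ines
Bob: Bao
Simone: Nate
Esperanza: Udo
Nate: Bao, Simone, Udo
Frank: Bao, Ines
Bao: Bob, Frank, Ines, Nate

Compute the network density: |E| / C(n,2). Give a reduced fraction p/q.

11/45

There are 11 edges and 10 nodes, so the maximum possible is C(10,2) = 45.
Density = 11/45.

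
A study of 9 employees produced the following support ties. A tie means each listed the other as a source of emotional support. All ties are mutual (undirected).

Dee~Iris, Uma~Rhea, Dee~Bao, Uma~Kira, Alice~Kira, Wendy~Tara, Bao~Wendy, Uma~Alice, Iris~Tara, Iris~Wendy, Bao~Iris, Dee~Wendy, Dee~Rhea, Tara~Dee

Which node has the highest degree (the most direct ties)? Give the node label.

Dee

Degrees — Alice:2, Bao:3, Dee:5, Iris:4, Kira:2, Rhea:2, Tara:3, Uma:3, Wendy:4.
The maximum is 5, attained only by Dee.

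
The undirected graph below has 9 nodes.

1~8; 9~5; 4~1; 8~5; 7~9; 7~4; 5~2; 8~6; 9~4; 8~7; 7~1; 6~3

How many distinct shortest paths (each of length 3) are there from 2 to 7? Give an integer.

2

The shortest distance is 3. The length-3 paths are: 2–5–9–7; 2–5–8–7.
That gives 2 distinct shortest paths.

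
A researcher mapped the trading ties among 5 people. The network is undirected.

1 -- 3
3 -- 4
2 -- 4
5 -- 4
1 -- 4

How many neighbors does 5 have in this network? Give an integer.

1

5 is directly tied to 4. That is 1 neighbor, so the degree of 5 is 1.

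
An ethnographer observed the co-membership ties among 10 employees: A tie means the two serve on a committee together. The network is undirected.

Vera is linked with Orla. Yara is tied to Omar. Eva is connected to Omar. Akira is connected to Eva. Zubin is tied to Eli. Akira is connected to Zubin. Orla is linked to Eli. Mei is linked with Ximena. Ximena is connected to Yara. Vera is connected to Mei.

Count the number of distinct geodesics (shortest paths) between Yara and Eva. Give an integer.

1

The shortest distance is 2, and the only length-2 path is Yara–Omar–Eva. So there is exactly 1 shortest path.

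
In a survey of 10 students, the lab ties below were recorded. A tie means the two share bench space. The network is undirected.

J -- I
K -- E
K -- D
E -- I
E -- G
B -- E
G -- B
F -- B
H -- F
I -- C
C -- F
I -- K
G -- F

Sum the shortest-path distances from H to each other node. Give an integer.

Distances from H: B:2, C:2, D:5, E:3, F:1, G:2, I:3, J:4, K:4.
Sum = 2 + 2 + 5 + 3 + 1 + 2 + 3 + 4 + 4 = 26.

26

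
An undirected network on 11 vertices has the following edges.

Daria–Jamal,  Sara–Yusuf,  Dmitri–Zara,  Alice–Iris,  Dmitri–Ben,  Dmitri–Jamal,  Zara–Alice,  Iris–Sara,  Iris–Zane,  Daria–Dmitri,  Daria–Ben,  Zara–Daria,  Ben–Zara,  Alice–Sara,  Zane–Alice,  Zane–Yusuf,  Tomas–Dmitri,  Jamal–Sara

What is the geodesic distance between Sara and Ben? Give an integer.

One shortest route is Sara – Alice – Zara – Ben, which uses 3 edges, and at distance 2 from Sara we only reach {Daria, Dmitri, Zane, Zara}, which does not include Ben. So d(Sara,Ben) = 3.

3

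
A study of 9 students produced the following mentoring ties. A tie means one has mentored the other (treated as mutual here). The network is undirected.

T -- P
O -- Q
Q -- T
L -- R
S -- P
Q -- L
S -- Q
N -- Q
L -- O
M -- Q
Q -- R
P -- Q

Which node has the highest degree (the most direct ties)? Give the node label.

Q

Degrees — L:3, M:1, N:1, O:2, P:3, Q:8, R:2, S:2, T:2.
The maximum is 8, attained only by Q.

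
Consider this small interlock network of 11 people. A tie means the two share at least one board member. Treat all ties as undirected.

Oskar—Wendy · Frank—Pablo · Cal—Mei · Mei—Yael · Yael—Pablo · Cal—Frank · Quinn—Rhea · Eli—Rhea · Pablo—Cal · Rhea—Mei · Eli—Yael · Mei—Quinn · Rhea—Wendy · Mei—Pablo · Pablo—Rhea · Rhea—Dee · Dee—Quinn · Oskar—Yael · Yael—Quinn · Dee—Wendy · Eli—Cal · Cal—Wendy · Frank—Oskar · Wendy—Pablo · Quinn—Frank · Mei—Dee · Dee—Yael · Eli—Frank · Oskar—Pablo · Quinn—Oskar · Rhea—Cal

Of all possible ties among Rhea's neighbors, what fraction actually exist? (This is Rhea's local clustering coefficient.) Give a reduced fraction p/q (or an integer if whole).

Rhea's neighbors: Cal, Dee, Eli, Mei, Pablo, Quinn, and Wendy (k = 7).
Possible neighbor pairs: C(7,2) = 21. Edges among them: Cal–Eli, Cal–Mei, Cal–Pablo, Cal–Wendy, Dee–Mei, Dee–Quinn, Dee–Wendy, Mei–Pablo, Mei–Quinn, Pablo–Wendy → e = 10.
Clustering(Rhea) = 10/21.

10/21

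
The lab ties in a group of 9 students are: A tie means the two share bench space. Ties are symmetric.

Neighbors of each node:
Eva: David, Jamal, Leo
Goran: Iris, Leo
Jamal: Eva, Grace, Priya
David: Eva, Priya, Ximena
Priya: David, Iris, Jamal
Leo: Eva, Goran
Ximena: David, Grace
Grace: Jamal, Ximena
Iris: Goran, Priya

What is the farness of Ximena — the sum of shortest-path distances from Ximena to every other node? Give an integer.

18

Distances from Ximena: David:1, Eva:2, Goran:4, Grace:1, Iris:3, Jamal:2, Leo:3, Priya:2.
Sum = 1 + 2 + 4 + 1 + 3 + 2 + 3 + 2 = 18.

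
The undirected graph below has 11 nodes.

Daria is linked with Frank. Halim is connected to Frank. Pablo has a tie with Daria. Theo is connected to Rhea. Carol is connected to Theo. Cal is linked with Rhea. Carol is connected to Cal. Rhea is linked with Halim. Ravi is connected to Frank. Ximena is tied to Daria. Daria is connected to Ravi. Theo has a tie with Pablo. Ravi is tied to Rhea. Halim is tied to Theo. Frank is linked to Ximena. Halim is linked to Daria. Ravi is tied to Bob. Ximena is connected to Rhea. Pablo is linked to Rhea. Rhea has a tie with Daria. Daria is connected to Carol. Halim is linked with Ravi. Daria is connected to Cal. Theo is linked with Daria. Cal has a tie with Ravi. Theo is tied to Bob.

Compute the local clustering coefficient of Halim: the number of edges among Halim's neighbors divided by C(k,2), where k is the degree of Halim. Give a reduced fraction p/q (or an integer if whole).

7/10

Halim's neighbors: Daria, Frank, Ravi, Rhea, and Theo (k = 5).
Possible neighbor pairs: C(5,2) = 10. Edges among them: Daria–Frank, Daria–Ravi, Daria–Rhea, Daria–Theo, Frank–Ravi, Ravi–Rhea, Rhea–Theo → e = 7.
Clustering(Halim) = 7/10.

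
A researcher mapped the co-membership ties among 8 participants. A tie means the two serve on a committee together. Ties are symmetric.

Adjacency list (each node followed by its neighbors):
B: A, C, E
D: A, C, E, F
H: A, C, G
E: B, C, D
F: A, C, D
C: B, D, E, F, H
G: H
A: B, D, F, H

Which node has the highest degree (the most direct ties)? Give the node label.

C

Degrees — A:4, B:3, C:5, D:4, E:3, F:3, G:1, H:3.
The maximum is 5, attained only by C.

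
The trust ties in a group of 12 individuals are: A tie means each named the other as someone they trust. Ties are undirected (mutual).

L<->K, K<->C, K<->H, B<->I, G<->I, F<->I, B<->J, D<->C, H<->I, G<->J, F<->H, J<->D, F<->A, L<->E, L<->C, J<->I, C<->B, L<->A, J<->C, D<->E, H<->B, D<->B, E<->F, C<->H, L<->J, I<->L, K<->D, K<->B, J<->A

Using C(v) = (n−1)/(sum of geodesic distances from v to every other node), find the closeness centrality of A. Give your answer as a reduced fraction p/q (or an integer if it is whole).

11/19

Distances from A: B:2, C:2, D:2, E:2, F:1, G:2, H:2, I:2, J:1, K:2, L:1. Sum = 19.
n = 12, so closeness = 11/19.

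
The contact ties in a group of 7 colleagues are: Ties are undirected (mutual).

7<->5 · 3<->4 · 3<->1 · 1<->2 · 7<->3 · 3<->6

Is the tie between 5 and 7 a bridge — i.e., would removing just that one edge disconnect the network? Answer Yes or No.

Without the 5–7 edge there is no alternate route between 5 and 7, so the network disconnects. It is a bridge.

Yes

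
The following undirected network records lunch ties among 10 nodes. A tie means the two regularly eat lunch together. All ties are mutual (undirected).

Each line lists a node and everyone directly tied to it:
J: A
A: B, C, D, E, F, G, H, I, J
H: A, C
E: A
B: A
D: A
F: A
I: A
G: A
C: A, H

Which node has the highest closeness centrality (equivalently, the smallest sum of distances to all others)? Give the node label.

Farness (sum of distances to all others) for each node — A:9, B:17, C:16, D:17, E:17, F:17, G:17, H:16, I:17, J:17.
The smallest farness is 9, for A, so A has the highest closeness.

A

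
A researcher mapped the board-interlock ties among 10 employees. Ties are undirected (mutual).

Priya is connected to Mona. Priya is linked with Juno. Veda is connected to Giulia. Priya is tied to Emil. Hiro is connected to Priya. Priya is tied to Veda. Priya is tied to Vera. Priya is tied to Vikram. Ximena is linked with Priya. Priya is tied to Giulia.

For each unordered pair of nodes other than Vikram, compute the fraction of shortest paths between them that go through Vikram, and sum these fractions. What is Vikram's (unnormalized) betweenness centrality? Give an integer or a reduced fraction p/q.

No shortest path between any pair of other nodes passes through Vikram.
Summing the contributions gives betweenness(Vikram) = 0.

0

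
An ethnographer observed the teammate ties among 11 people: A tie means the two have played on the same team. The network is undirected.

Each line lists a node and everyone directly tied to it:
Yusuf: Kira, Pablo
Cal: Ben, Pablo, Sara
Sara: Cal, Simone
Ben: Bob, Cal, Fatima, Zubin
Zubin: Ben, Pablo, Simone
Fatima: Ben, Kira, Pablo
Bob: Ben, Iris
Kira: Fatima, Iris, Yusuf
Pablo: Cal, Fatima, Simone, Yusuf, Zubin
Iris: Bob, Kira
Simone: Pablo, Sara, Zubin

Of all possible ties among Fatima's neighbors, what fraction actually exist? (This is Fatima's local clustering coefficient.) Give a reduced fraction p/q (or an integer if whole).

Fatima's neighbors: Ben, Kira, and Pablo (k = 3).
Possible neighbor pairs: C(3,2) = 3. Edges among them: none → e = 0.
Clustering(Fatima) = 0/3 = 0.

0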